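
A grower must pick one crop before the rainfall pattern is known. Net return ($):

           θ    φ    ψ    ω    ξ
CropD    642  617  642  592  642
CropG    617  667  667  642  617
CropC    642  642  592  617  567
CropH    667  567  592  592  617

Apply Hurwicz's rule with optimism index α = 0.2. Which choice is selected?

CropD: 0.2·642 + 0.8·592 = 602
CropG: 0.2·667 + 0.8·617 = 627
CropC: 0.2·642 + 0.8·567 = 582
CropH: 0.2·667 + 0.8·567 = 587
Highest Hurwicz score = 627 → CropG.

CropG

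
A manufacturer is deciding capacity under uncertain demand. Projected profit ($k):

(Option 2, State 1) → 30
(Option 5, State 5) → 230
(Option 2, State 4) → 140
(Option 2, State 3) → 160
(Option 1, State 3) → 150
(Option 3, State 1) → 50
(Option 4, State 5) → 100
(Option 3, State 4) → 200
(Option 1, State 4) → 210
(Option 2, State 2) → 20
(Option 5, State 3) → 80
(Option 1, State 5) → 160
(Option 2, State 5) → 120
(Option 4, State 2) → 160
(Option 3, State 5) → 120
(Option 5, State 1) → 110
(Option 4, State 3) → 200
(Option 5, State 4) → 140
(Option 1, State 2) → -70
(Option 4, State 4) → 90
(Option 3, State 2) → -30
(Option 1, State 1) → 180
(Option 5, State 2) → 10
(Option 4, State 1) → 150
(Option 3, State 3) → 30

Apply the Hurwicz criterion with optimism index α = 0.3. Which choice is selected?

Option 4

Option 1: 0.3·210 + 0.7·(-70) = 14
Option 2: 0.3·160 + 0.7·20 = 62
Option 3: 0.3·200 + 0.7·(-30) = 39
Option 4: 0.3·200 + 0.7·90 = 123
Option 5: 0.3·230 + 0.7·10 = 76
Highest Hurwicz score = 123 → Option 4.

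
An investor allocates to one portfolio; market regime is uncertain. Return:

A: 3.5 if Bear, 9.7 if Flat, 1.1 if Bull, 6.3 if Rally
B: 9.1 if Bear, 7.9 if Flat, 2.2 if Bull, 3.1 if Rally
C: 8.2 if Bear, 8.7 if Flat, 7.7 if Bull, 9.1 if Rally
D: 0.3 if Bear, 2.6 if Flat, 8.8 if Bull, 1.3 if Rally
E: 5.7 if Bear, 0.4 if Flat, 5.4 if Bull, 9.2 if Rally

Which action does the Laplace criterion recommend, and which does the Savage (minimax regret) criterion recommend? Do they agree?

laplace → C; minimax regret → C (agree)

Row averages: A=5.15, B=5.575, C=8.425, D=3.25, E=5.175
Highest average = 8.425 → C.
Column bests: Bear=9.1, Flat=9.7, Bull=8.8, Rally=9.2.
A regrets: 5.6, 0.0, 7.7, 2.9 → max 7.7
B regrets: 0.0, 1.8, 6.6, 6.1 → max 6.6
C regrets: 0.9, 1.0, 1.1, 0.1 → max 1.1
D regrets: 8.8, 7.1, 0.0, 7.9 → max 8.8
E regrets: 3.4, 9.3, 3.4, 0.0 → max 9.3
Smallest max regret = 1.1 → C.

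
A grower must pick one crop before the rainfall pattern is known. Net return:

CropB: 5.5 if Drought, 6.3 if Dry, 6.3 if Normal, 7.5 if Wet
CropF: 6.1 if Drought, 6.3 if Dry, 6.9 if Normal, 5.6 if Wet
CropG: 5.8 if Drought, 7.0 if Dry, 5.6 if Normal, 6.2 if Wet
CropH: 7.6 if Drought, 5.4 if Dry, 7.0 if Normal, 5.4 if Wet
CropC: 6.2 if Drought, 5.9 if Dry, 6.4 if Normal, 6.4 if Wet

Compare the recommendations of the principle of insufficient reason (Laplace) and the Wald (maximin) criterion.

laplace → CropB; maximin → CropC (disagree)

Row averages: CropB=6.4, CropF=6.225, CropG=6.15, CropH=6.35, CropC=6.225
Highest average = 6.4 → CropB.
Row minima: CropB=5.5, CropF=5.6, CropG=5.6, CropH=5.4, CropC=5.9
Best worst-case = 5.9 → CropC.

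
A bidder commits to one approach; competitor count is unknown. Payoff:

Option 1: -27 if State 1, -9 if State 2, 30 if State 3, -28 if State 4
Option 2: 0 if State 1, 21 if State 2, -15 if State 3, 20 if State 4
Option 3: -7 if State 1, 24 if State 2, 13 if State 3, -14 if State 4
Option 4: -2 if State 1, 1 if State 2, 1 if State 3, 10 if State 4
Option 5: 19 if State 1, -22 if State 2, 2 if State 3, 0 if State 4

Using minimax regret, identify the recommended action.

Option 4

Column bests: State 1=19, State 2=24, State 3=30, State 4=20.
Option 1 regrets: 46, 33, 0, 48 → max 48
Option 2 regrets: 19, 3, 45, 0 → max 45
Option 3 regrets: 26, 0, 17, 34 → max 34
Option 4 regrets: 21, 23, 29, 10 → max 29
Option 5 regrets: 0, 46, 28, 20 → max 46
Smallest max regret = 29 → Option 4.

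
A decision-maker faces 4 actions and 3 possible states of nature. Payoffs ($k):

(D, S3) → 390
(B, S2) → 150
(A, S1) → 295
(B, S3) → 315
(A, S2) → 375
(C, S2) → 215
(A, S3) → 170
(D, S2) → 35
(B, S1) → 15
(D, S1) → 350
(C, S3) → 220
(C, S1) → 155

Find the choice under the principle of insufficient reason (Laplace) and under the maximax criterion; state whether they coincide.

laplace → A; maximax → D (disagree)

Row averages: A=280, B=160, C=590/3, D=775/3
Highest average = 280 → A.
Row maxima: A=375, B=315, C=220, D=390
Best best-case = 390 → D.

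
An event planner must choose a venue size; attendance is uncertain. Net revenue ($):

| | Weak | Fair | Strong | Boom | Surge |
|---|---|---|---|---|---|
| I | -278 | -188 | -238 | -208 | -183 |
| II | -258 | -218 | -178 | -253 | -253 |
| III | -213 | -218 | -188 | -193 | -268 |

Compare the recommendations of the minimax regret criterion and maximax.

Column bests: Weak=-213, Fair=-188, Strong=-178, Boom=-193, Surge=-183.
I regrets: 65, 0, 60, 15, 0 → max 65
II regrets: 45, 30, 0, 60, 70 → max 70
III regrets: 0, 30, 10, 0, 85 → max 85
Smallest max regret = 65 → I.
Row maxima: I=-183, II=-178, III=-188
Best best-case = -178 → II.

minimax regret → I; maximax → II (disagree)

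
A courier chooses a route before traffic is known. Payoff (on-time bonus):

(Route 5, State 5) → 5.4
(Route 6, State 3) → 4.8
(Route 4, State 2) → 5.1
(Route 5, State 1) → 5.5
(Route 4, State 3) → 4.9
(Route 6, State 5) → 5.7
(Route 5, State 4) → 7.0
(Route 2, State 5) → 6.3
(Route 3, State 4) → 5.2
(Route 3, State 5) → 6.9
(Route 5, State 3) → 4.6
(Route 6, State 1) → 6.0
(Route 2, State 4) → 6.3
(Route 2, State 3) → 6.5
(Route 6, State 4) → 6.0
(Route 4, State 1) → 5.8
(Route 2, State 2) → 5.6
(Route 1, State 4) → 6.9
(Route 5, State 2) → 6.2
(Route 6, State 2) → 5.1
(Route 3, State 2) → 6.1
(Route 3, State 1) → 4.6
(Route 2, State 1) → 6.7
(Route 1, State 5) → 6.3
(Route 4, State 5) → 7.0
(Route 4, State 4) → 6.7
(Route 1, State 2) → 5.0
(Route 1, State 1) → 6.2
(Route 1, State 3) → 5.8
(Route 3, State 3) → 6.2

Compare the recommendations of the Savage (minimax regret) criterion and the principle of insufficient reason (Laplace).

minimax regret → Route 2; laplace → Route 2 (agree)

Column bests: State 1=6.7, State 2=6.2, State 3=6.5, State 4=7.0, State 5=7.0.
Route 1 regrets: 0.5, 1.2, 0.7, 0.1, 0.7 → max 1.2
Route 2 regrets: 0.0, 0.6, 0.0, 0.7, 0.7 → max 0.7
Route 3 regrets: 2.1, 0.1, 0.3, 1.8, 0.1 → max 2.1
Route 4 regrets: 0.9, 1.1, 1.6, 0.3, 0.0 → max 1.6
Route 5 regrets: 1.2, 0.0, 1.9, 0.0, 1.6 → max 1.9
Route 6 regrets: 0.7, 1.1, 1.7, 1.0, 1.3 → max 1.7
Smallest max regret = 0.7 → Route 2.
Row averages: Route 1=6.04, Route 2=6.28, Route 3=5.8, Route 4=5.9, Route 5=5.74, Route 6=5.52
Highest average = 6.28 → Route 2.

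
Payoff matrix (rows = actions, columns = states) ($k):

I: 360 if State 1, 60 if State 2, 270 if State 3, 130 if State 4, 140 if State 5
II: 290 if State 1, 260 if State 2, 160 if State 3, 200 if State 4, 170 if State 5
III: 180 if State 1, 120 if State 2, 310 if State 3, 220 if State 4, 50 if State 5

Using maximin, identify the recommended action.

II

Row minima: I=60, II=160, III=50
Best worst-case = 160 → II.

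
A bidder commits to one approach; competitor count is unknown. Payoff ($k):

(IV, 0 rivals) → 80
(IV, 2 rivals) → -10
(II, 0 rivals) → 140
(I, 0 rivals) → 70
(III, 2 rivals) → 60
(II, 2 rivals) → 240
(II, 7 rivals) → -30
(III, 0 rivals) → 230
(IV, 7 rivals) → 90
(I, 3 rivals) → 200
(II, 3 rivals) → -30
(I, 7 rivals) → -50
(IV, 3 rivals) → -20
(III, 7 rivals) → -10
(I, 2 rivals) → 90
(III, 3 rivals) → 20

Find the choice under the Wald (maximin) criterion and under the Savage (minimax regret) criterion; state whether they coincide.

maximin → III; minimax regret → I (disagree)

Row minima: I=-50, II=-30, III=-10, IV=-20
Best worst-case = -10 → III.
Column bests: 0 rivals=230, 2 rivals=240, 3 rivals=200, 7 rivals=90.
I regrets: 160, 150, 0, 140 → max 160
II regrets: 90, 0, 230, 120 → max 230
III regrets: 0, 180, 180, 100 → max 180
IV regrets: 150, 250, 220, 0 → max 250
Smallest max regret = 160 → I.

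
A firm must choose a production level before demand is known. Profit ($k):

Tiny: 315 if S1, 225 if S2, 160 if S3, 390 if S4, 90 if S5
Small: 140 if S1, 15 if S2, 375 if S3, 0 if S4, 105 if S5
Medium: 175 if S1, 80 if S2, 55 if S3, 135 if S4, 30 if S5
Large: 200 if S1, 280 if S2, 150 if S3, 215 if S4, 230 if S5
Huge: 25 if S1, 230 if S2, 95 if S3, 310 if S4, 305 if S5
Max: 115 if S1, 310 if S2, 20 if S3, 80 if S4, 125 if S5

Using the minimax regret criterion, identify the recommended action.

Tiny

Column bests: S1=315, S2=310, S3=375, S4=390, S5=305.
Tiny regrets: 0, 85, 215, 0, 215 → max 215
Small regrets: 175, 295, 0, 390, 200 → max 390
Medium regrets: 140, 230, 320, 255, 275 → max 320
Large regrets: 115, 30, 225, 175, 75 → max 225
Huge regrets: 290, 80, 280, 80, 0 → max 290
Max regrets: 200, 0, 355, 310, 180 → max 355
Smallest max regret = 215 → Tiny.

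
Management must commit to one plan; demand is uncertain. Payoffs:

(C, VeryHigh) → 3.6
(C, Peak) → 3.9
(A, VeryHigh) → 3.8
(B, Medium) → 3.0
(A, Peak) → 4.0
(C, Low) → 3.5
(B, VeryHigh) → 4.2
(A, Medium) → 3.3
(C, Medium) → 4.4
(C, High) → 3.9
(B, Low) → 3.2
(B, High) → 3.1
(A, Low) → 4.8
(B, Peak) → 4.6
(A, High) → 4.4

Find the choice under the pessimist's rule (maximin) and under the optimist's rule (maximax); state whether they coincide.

maximin → C; maximax → A (disagree)

Row minima: A=3.3, B=3.0, C=3.5
Best worst-case = 3.5 → C.
Row maxima: A=4.8, B=4.6, C=4.4
Best best-case = 4.8 → A.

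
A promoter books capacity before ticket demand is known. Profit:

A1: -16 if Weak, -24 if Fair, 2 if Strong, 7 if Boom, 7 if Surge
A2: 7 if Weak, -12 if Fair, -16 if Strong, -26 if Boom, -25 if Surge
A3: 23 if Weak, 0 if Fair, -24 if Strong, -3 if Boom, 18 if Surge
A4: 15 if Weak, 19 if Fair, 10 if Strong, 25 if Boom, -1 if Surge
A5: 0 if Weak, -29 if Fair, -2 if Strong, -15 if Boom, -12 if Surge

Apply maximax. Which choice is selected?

Row maxima: A1=7, A2=7, A3=23, A4=25, A5=0
Best best-case = 25 → A4.

A4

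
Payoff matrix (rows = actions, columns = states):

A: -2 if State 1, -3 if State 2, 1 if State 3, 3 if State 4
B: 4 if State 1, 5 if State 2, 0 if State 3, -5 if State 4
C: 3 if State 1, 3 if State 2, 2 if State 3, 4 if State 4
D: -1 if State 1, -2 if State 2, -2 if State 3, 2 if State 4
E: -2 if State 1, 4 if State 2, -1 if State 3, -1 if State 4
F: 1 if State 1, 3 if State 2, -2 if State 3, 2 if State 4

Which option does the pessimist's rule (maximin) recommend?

C

Row minima: A=-3, B=-5, C=2, D=-2, E=-2, F=-2
Best worst-case = 2 → C.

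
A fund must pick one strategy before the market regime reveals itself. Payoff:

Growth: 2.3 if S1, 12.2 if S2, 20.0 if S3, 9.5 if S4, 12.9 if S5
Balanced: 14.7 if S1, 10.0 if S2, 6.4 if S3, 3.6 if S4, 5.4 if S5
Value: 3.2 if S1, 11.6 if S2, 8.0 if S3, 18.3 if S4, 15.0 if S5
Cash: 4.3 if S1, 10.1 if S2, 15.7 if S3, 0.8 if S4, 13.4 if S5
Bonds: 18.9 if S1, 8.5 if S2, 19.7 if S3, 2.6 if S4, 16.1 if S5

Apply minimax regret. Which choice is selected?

Column bests: S1=18.9, S2=12.2, S3=20.0, S4=18.3, S5=16.1.
Growth regrets: 16.6, 0.0, 0.0, 8.8, 3.2 → max 16.6
Balanced regrets: 4.2, 2.2, 13.6, 14.7, 10.7 → max 14.7
Value regrets: 15.7, 0.6, 12.0, 0.0, 1.1 → max 15.7
Cash regrets: 14.6, 2.1, 4.3, 17.5, 2.7 → max 17.5
Bonds regrets: 0.0, 3.7, 0.3, 15.7, 0.0 → max 15.7
Smallest max regret = 14.7 → Balanced.

Balanced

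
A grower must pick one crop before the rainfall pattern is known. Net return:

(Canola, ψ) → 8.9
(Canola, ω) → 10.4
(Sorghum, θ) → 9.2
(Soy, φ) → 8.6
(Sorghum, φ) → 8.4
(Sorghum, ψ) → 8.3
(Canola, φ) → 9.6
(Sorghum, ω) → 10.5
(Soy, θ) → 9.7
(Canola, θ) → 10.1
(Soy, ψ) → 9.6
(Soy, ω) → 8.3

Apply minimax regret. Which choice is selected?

Canola

Column bests: θ=10.1, φ=9.6, ψ=9.6, ω=10.5.
Sorghum regrets: 0.9, 1.2, 1.3, 0.0 → max 1.3
Soy regrets: 0.4, 1.0, 0.0, 2.2 → max 2.2
Canola regrets: 0.0, 0.0, 0.7, 0.1 → max 0.7
Smallest max regret = 0.7 → Canola.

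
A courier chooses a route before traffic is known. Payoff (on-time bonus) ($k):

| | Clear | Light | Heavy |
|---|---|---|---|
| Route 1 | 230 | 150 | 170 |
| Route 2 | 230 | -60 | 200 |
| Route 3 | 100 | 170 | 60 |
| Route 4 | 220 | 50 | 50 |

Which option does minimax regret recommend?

Route 1

Column bests: Clear=230, Light=170, Heavy=200.
Route 1 regrets: 0, 20, 30 → max 30
Route 2 regrets: 0, 230, 0 → max 230
Route 3 regrets: 130, 0, 140 → max 140
Route 4 regrets: 10, 120, 150 → max 150
Smallest max regret = 30 → Route 1.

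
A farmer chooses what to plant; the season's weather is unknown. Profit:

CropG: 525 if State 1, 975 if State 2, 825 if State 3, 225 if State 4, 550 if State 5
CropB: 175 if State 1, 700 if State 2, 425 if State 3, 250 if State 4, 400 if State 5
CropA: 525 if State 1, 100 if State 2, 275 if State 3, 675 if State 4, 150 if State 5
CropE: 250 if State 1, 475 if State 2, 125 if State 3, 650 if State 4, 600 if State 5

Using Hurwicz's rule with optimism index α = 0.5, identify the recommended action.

CropG: 0.5·975 + 0.5·225 = 600
CropB: 0.5·700 + 0.5·175 = 437.5
CropA: 0.5·675 + 0.5·100 = 387.5
CropE: 0.5·650 + 0.5·125 = 387.5
Highest Hurwicz score = 600 → CropG.

CropG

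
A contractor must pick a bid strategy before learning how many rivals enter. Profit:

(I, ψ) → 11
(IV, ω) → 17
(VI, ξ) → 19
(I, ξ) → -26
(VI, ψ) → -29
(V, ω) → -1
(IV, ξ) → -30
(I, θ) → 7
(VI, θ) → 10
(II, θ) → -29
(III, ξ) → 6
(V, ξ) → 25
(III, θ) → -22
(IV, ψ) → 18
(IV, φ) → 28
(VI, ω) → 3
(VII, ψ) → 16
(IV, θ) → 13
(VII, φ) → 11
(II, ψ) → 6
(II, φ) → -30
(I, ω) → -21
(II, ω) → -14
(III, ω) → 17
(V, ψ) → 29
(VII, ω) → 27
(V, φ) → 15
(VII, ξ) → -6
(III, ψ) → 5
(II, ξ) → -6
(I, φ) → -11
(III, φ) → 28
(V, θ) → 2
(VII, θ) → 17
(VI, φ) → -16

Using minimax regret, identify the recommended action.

Column bests: θ=17, φ=28, ψ=29, ω=27, ξ=25.
I regrets: 10, 39, 18, 48, 51 → max 51
II regrets: 46, 58, 23, 41, 31 → max 58
III regrets: 39, 0, 24, 10, 19 → max 39
IV regrets: 4, 0, 11, 10, 55 → max 55
V regrets: 15, 13, 0, 28, 0 → max 28
VI regrets: 7, 44, 58, 24, 6 → max 58
VII regrets: 0, 17, 13, 0, 31 → max 31
Smallest max regret = 28 → V.

V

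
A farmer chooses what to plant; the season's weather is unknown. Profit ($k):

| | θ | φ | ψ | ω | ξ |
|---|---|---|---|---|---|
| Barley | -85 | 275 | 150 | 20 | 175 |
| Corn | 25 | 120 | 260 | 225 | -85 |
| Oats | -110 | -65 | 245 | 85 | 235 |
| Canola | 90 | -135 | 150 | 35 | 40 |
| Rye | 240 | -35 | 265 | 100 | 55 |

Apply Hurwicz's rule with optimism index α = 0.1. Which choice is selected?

Barley: 0.1·275 + 0.9·(-85) = -49
Corn: 0.1·260 + 0.9·(-85) = -50.5
Oats: 0.1·245 + 0.9·(-110) = -74.5
Canola: 0.1·150 + 0.9·(-135) = -106.5
Rye: 0.1·265 + 0.9·(-35) = -5
Highest Hurwicz score = -5 → Rye.

Rye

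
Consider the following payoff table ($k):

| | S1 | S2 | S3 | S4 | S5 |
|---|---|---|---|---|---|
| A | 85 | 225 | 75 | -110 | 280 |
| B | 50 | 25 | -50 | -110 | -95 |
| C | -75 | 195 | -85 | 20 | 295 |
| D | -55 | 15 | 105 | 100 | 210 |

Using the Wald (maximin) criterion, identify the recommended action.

Row minima: A=-110, B=-110, C=-85, D=-55
Best worst-case = -55 → D.

D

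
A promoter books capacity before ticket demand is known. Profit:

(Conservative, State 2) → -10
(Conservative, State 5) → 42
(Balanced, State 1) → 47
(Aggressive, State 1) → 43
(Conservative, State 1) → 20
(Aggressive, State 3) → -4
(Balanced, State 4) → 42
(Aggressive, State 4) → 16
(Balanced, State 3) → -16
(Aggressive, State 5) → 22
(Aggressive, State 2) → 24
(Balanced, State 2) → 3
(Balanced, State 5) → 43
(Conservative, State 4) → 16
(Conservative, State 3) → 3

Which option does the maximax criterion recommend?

Row maxima: Conservative=42, Balanced=47, Aggressive=43
Best best-case = 47 → Balanced.

Balanced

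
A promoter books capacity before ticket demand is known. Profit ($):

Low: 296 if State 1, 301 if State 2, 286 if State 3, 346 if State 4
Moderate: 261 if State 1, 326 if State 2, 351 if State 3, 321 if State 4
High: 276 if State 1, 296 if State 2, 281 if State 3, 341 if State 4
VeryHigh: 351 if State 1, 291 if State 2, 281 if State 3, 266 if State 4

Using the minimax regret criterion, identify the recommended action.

Low

Column bests: State 1=351, State 2=326, State 3=351, State 4=346.
Low regrets: 55, 25, 65, 0 → max 65
Moderate regrets: 90, 0, 0, 25 → max 90
High regrets: 75, 30, 70, 5 → max 75
VeryHigh regrets: 0, 35, 70, 80 → max 80
Smallest max regret = 65 → Low.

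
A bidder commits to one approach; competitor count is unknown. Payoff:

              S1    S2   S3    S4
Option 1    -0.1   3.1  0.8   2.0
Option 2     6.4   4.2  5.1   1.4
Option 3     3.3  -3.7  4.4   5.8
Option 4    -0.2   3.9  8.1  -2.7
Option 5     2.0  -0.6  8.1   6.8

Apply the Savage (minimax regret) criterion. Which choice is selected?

Option 5

Column bests: S1=6.4, S2=4.2, S3=8.1, S4=6.8.
Option 1 regrets: 6.5, 1.1, 7.3, 4.8 → max 7.3
Option 2 regrets: 0.0, 0.0, 3.0, 5.4 → max 5.4
Option 3 regrets: 3.1, 7.9, 3.7, 1.0 → max 7.9
Option 4 regrets: 6.6, 0.3, 0.0, 9.5 → max 9.5
Option 5 regrets: 4.4, 4.8, 0.0, 0.0 → max 4.8
Smallest max regret = 4.8 → Option 5.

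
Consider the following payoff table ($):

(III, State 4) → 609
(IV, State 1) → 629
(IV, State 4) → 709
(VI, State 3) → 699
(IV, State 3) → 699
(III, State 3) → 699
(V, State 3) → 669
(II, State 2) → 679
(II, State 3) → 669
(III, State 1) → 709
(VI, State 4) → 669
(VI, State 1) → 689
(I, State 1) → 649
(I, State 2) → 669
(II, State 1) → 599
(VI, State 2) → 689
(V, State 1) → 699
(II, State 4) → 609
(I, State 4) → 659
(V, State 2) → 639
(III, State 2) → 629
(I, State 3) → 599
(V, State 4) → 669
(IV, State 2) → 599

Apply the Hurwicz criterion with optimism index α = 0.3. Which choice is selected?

I: 0.3·669 + 0.7·599 = 620
II: 0.3·679 + 0.7·599 = 623
III: 0.3·709 + 0.7·609 = 639
IV: 0.3·709 + 0.7·599 = 632
V: 0.3·699 + 0.7·639 = 657
VI: 0.3·699 + 0.7·669 = 678
Highest Hurwicz score = 678 → VI.

VI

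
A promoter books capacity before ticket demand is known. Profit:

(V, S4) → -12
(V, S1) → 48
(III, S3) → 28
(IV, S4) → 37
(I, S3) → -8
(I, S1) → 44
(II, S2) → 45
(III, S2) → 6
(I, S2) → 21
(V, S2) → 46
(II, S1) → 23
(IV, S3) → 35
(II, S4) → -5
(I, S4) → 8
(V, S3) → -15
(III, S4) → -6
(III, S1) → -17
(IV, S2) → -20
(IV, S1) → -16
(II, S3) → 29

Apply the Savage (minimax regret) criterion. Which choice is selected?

Column bests: S1=48, S2=46, S3=35, S4=37.
I regrets: 4, 25, 43, 29 → max 43
II regrets: 25, 1, 6, 42 → max 42
III regrets: 65, 40, 7, 43 → max 65
IV regrets: 64, 66, 0, 0 → max 66
V regrets: 0, 0, 50, 49 → max 50
Smallest max regret = 42 → II.

II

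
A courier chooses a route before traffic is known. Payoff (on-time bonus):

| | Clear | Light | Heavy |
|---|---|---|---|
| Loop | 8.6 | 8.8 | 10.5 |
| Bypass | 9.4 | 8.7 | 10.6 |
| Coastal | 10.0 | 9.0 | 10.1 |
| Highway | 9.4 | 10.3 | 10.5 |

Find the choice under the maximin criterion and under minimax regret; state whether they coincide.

maximin → Highway; minimax regret → Highway (agree)

Row minima: Loop=8.6, Bypass=8.7, Coastal=9.0, Highway=9.4
Best worst-case = 9.4 → Highway.
Column bests: Clear=10.0, Light=10.3, Heavy=10.6.
Loop regrets: 1.4, 1.5, 0.1 → max 1.5
Bypass regrets: 0.6, 1.6, 0.0 → max 1.6
Coastal regrets: 0.0, 1.3, 0.5 → max 1.3
Highway regrets: 0.6, 0.0, 0.1 → max 0.6
Smallest max regret = 0.6 → Highway.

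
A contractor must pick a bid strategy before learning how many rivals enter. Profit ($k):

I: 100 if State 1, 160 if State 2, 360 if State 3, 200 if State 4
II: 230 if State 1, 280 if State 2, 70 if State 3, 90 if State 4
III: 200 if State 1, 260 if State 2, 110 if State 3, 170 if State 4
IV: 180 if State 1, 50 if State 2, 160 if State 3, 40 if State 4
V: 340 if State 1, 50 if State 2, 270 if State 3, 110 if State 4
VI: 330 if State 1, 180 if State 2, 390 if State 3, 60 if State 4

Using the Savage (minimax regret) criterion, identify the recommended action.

VI

Column bests: State 1=340, State 2=280, State 3=390, State 4=200.
I regrets: 240, 120, 30, 0 → max 240
II regrets: 110, 0, 320, 110 → max 320
III regrets: 140, 20, 280, 30 → max 280
IV regrets: 160, 230, 230, 160 → max 230
V regrets: 0, 230, 120, 90 → max 230
VI regrets: 10, 100, 0, 140 → max 140
Smallest max regret = 140 → VI.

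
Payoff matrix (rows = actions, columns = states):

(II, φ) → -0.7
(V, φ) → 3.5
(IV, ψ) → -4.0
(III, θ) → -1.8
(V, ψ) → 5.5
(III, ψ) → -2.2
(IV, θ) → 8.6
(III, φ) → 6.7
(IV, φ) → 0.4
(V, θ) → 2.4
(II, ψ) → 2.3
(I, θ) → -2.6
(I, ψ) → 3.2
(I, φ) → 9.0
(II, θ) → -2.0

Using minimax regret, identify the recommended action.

Column bests: θ=8.6, φ=9.0, ψ=5.5.
I regrets: 11.2, 0.0, 2.3 → max 11.2
II regrets: 10.6, 9.7, 3.2 → max 10.6
III regrets: 10.4, 2.3, 7.7 → max 10.4
IV regrets: 0.0, 8.6, 9.5 → max 9.5
V regrets: 6.2, 5.5, 0.0 → max 6.2
Smallest max regret = 6.2 → V.

V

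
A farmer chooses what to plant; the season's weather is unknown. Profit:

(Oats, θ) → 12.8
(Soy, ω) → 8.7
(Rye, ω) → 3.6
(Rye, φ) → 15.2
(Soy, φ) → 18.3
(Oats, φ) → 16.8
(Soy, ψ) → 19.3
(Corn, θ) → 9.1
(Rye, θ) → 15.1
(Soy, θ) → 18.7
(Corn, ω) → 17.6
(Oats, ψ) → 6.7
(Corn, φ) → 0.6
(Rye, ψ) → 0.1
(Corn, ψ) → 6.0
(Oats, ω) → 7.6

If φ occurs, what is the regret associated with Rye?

Best payoff under φ is 18.3.
Regret = 18.3 − 15.2 = 3.1.

3.1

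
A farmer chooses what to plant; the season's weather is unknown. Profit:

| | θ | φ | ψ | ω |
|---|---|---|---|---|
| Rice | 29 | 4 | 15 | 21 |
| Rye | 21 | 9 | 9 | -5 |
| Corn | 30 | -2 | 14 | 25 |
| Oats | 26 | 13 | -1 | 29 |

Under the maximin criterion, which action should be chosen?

Row minima: Rice=4, Rye=-5, Corn=-2, Oats=-1
Best worst-case = 4 → Rice.

Rice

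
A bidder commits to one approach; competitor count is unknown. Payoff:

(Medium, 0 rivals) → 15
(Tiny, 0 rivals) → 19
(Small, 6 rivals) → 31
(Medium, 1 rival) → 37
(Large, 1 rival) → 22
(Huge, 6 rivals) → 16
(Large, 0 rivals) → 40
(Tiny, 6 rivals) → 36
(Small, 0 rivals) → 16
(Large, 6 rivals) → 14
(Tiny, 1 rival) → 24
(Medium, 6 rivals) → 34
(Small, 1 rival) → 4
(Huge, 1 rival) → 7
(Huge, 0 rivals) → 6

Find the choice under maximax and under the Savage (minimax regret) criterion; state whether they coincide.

Row maxima: Tiny=36, Small=31, Medium=37, Large=40, Huge=16
Best best-case = 40 → Large.
Column bests: 0 rivals=40, 1 rival=37, 6 rivals=36.
Tiny regrets: 21, 13, 0 → max 21
Small regrets: 24, 33, 5 → max 33
Medium regrets: 25, 0, 2 → max 25
Large regrets: 0, 15, 22 → max 22
Huge regrets: 34, 30, 20 → max 34
Smallest max regret = 21 → Tiny.

maximax → Large; minimax regret → Tiny (disagree)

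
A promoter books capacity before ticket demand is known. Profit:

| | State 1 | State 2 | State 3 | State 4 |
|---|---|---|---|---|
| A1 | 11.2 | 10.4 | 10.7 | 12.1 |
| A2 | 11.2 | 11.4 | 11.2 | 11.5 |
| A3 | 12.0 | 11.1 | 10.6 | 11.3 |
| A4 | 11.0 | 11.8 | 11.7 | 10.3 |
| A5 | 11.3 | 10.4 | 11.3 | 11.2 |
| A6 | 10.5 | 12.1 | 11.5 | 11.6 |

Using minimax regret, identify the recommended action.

A2

Column bests: State 1=12.0, State 2=12.1, State 3=11.7, State 4=12.1.
A1 regrets: 0.8, 1.7, 1.0, 0.0 → max 1.7
A2 regrets: 0.8, 0.7, 0.5, 0.6 → max 0.8
A3 regrets: 0.0, 1.0, 1.1, 0.8 → max 1.1
A4 regrets: 1.0, 0.3, 0.0, 1.8 → max 1.8
A5 regrets: 0.7, 1.7, 0.4, 0.9 → max 1.7
A6 regrets: 1.5, 0.0, 0.2, 0.5 → max 1.5
Smallest max regret = 0.8 → A2.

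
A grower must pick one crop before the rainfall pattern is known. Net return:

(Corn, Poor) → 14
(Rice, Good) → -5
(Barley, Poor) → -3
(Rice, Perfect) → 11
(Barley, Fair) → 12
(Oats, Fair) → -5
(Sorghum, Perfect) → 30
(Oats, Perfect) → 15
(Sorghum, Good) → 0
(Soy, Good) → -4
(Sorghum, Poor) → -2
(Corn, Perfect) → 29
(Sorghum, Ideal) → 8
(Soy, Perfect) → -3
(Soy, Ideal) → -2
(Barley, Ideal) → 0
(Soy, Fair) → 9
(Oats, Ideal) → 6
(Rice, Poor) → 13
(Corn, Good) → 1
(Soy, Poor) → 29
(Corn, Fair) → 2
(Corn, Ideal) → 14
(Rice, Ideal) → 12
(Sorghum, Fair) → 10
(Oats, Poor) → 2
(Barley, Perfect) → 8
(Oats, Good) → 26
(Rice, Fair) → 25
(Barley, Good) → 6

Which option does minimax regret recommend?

Corn

Column bests: Poor=29, Fair=25, Good=26, Ideal=14, Perfect=30.
Sorghum regrets: 31, 15, 26, 6, 0 → max 31
Barley regrets: 32, 13, 20, 14, 22 → max 32
Rice regrets: 16, 0, 31, 2, 19 → max 31
Corn regrets: 15, 23, 25, 0, 1 → max 25
Oats regrets: 27, 30, 0, 8, 15 → max 30
Soy regrets: 0, 16, 30, 16, 33 → max 33
Smallest max regret = 25 → Corn.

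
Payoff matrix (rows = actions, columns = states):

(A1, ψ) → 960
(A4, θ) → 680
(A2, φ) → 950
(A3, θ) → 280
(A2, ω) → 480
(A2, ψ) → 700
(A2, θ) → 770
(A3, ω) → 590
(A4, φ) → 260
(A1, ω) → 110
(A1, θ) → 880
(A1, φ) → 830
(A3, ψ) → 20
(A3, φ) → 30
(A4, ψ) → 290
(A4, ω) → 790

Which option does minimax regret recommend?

A2

Column bests: θ=880, φ=950, ψ=960, ω=790.
A1 regrets: 0, 120, 0, 680 → max 680
A2 regrets: 110, 0, 260, 310 → max 310
A3 regrets: 600, 920, 940, 200 → max 940
A4 regrets: 200, 690, 670, 0 → max 690
Smallest max regret = 310 → A2.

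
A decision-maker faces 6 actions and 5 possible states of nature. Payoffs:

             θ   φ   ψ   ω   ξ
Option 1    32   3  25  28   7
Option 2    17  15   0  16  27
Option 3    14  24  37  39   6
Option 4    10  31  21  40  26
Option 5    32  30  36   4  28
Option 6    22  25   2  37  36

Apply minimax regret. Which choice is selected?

Column bests: θ=32, φ=31, ψ=37, ω=40, ξ=36.
Option 1 regrets: 0, 28, 12, 12, 29 → max 29
Option 2 regrets: 15, 16, 37, 24, 9 → max 37
Option 3 regrets: 18, 7, 0, 1, 30 → max 30
Option 4 regrets: 22, 0, 16, 0, 10 → max 22
Option 5 regrets: 0, 1, 1, 36, 8 → max 36
Option 6 regrets: 10, 6, 35, 3, 0 → max 35
Smallest max regret = 22 → Option 4.

Option 4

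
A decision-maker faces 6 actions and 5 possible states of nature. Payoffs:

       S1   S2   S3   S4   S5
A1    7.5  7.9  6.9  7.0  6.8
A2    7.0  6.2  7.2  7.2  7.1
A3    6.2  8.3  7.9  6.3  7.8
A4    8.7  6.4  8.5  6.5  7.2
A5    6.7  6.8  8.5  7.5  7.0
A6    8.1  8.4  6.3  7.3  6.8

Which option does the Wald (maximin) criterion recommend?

Row minima: A1=6.8, A2=6.2, A3=6.2, A4=6.4, A5=6.7, A6=6.3
Best worst-case = 6.8 → A1.

A1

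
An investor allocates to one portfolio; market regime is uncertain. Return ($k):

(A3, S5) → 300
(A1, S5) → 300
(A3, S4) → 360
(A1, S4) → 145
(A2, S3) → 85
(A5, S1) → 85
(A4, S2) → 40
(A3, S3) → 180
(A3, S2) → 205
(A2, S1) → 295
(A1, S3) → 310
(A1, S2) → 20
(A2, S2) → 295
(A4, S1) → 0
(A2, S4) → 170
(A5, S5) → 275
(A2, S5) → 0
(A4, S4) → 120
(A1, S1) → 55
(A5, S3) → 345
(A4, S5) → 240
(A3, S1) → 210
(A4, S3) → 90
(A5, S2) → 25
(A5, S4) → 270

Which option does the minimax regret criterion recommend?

Column bests: S1=295, S2=295, S3=345, S4=360, S5=300.
A1 regrets: 240, 275, 35, 215, 0 → max 275
A2 regrets: 0, 0, 260, 190, 300 → max 300
A3 regrets: 85, 90, 165, 0, 0 → max 165
A4 regrets: 295, 255, 255, 240, 60 → max 295
A5 regrets: 210, 270, 0, 90, 25 → max 270
Smallest max regret = 165 → A3.

A3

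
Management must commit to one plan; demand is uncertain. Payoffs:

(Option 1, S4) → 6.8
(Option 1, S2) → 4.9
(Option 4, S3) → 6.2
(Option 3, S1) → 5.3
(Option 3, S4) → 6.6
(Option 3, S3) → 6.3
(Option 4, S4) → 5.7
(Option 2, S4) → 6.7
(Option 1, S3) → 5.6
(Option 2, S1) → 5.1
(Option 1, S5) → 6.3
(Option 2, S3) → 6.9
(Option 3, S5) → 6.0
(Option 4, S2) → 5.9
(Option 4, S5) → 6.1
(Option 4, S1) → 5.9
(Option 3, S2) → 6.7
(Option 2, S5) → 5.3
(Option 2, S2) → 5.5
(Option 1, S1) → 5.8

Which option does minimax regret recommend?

Option 3

Column bests: S1=5.9, S2=6.7, S3=6.9, S4=6.8, S5=6.3.
Option 1 regrets: 0.1, 1.8, 1.3, 0.0, 0.0 → max 1.8
Option 2 regrets: 0.8, 1.2, 0.0, 0.1, 1.0 → max 1.2
Option 3 regrets: 0.6, 0.0, 0.6, 0.2, 0.3 → max 0.6
Option 4 regrets: 0.0, 0.8, 0.7, 1.1, 0.2 → max 1.1
Smallest max regret = 0.6 → Option 3.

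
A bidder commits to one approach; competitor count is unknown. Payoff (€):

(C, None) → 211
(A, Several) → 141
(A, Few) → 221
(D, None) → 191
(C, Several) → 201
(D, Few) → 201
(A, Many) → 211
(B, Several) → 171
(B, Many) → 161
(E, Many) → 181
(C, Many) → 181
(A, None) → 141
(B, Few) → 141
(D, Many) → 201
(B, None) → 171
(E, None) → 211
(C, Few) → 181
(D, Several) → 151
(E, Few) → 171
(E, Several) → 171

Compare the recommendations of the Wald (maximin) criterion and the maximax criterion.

maximin → C; maximax → A (disagree)

Row minima: A=141, B=141, C=181, D=151, E=171
Best worst-case = 181 → C.
Row maxima: A=221, B=171, C=211, D=201, E=211
Best best-case = 221 → A.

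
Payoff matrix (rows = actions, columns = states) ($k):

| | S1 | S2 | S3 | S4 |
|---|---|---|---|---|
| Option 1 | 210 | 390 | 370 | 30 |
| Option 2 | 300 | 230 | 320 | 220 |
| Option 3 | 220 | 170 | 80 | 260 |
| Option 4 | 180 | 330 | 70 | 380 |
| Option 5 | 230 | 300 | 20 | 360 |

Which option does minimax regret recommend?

Column bests: S1=300, S2=390, S3=370, S4=380.
Option 1 regrets: 90, 0, 0, 350 → max 350
Option 2 regrets: 0, 160, 50, 160 → max 160
Option 3 regrets: 80, 220, 290, 120 → max 290
Option 4 regrets: 120, 60, 300, 0 → max 300
Option 5 regrets: 70, 90, 350, 20 → max 350
Smallest max regret = 160 → Option 2.

Option 2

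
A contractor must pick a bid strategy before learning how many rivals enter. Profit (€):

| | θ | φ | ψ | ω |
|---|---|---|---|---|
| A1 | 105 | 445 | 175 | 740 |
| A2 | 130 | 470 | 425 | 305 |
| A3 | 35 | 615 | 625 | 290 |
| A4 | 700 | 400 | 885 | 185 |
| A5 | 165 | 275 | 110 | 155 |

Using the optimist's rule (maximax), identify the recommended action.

Row maxima: A1=740, A2=470, A3=625, A4=885, A5=275
Best best-case = 885 → A4.

A4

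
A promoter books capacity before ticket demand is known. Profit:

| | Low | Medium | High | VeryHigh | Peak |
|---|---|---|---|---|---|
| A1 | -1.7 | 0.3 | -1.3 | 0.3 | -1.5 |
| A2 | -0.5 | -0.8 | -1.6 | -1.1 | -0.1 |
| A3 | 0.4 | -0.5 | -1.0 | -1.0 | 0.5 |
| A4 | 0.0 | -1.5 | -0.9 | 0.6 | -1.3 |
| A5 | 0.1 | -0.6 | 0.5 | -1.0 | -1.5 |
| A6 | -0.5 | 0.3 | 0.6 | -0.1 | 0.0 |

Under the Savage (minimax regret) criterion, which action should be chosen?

Column bests: Low=0.4, Medium=0.3, High=0.6, VeryHigh=0.6, Peak=0.5.
A1 regrets: 2.1, 0.0, 1.9, 0.3, 2.0 → max 2.1
A2 regrets: 0.9, 1.1, 2.2, 1.7, 0.6 → max 2.2
A3 regrets: 0.0, 0.8, 1.6, 1.6, 0.0 → max 1.6
A4 regrets: 0.4, 1.8, 1.5, 0.0, 1.8 → max 1.8
A5 regrets: 0.3, 0.9, 0.1, 1.6, 2.0 → max 2.0
A6 regrets: 0.9, 0.0, 0.0, 0.7, 0.5 → max 0.9
Smallest max regret = 0.9 → A6.

A6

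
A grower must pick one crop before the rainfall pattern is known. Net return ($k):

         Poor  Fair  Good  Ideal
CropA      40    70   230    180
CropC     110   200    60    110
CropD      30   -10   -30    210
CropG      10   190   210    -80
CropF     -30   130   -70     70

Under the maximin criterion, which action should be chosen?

CropC

Row minima: CropA=40, CropC=60, CropD=-30, CropG=-80, CropF=-70
Best worst-case = 60 → CropC.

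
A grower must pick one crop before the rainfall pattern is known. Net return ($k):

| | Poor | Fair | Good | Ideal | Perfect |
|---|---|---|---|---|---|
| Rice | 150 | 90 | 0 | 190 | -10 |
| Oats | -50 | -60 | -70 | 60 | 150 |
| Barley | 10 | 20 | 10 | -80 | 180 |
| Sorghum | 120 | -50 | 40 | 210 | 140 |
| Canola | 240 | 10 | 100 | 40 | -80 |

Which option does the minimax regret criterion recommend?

Sorghum

Column bests: Poor=240, Fair=90, Good=100, Ideal=210, Perfect=180.
Rice regrets: 90, 0, 100, 20, 190 → max 190
Oats regrets: 290, 150, 170, 150, 30 → max 290
Barley regrets: 230, 70, 90, 290, 0 → max 290
Sorghum regrets: 120, 140, 60, 0, 40 → max 140
Canola regrets: 0, 80, 0, 170, 260 → max 260
Smallest max regret = 140 → Sorghum.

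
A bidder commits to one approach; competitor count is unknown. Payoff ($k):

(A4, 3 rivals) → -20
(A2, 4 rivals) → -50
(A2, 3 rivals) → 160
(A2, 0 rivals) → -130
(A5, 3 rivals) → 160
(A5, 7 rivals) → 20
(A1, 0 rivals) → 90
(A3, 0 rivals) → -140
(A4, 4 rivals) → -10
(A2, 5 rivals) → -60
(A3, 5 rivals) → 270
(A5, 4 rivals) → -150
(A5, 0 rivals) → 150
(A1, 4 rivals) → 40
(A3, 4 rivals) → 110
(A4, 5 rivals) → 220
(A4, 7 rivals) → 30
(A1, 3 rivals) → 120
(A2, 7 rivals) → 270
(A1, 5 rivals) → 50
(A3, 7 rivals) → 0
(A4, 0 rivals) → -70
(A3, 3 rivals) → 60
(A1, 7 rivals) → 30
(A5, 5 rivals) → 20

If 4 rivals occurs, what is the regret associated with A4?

Best payoff under 4 rivals is 110.
Regret = 110 − (-10) = 120.

120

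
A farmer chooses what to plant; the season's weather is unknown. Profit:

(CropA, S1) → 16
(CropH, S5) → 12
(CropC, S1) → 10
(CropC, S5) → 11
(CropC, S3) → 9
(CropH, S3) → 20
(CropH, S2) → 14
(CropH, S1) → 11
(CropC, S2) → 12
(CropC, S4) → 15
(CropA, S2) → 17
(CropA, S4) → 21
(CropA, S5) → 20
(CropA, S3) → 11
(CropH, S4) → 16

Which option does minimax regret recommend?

Column bests: S1=16, S2=17, S3=20, S4=21, S5=20.
CropH regrets: 5, 3, 0, 5, 8 → max 8
CropC regrets: 6, 5, 11, 6, 9 → max 11
CropA regrets: 0, 0, 9, 0, 0 → max 9
Smallest max regret = 8 → CropH.

CropH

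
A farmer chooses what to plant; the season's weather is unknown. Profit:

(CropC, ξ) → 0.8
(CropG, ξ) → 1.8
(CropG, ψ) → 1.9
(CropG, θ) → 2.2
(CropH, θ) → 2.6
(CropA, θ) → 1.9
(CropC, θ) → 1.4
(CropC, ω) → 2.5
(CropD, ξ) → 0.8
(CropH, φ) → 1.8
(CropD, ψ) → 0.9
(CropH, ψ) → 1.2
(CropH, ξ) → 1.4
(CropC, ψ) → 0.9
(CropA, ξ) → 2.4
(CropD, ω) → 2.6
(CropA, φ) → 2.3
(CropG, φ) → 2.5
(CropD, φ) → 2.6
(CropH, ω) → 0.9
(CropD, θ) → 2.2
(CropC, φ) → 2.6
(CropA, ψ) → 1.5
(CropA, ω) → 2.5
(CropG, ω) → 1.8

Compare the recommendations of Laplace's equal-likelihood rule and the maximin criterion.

Row averages: CropH=1.58, CropG=2.04, CropC=1.64, CropA=2.12, CropD=1.82
Highest average = 2.12 → CropA.
Row minima: CropH=0.9, CropG=1.8, CropC=0.8, CropA=1.5, CropD=0.8
Best worst-case = 1.8 → CropG.

laplace → CropA; maximin → CropG (disagree)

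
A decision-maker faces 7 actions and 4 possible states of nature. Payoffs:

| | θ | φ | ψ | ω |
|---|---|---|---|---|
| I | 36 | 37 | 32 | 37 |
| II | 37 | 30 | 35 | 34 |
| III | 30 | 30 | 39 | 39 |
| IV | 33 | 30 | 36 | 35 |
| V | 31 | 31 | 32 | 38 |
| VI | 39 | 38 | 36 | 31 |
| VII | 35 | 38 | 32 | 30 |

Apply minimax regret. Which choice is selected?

Column bests: θ=39, φ=38, ψ=39, ω=39.
I regrets: 3, 1, 7, 2 → max 7
II regrets: 2, 8, 4, 5 → max 8
III regrets: 9, 8, 0, 0 → max 9
IV regrets: 6, 8, 3, 4 → max 8
V regrets: 8, 7, 7, 1 → max 8
VI regrets: 0, 0, 3, 8 → max 8
VII regrets: 4, 0, 7, 9 → max 9
Smallest max regret = 7 → I.

I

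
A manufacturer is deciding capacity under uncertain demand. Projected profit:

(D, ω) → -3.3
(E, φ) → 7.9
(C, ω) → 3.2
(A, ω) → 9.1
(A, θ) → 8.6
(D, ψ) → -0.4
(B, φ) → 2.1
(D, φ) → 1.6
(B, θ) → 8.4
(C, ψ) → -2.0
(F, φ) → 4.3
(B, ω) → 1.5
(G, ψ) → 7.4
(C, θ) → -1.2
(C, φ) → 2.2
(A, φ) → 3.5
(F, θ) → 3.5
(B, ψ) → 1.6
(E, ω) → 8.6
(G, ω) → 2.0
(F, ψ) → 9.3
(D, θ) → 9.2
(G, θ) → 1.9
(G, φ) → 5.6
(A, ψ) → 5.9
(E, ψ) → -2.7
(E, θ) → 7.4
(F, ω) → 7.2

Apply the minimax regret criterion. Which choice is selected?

A

Column bests: θ=9.2, φ=7.9, ψ=9.3, ω=9.1.
A regrets: 0.6, 4.4, 3.4, 0.0 → max 4.4
B regrets: 0.8, 5.8, 7.7, 7.6 → max 7.7
C regrets: 10.4, 5.7, 11.3, 5.9 → max 11.3
D regrets: 0.0, 6.3, 9.7, 12.4 → max 12.4
E regrets: 1.8, 0.0, 12.0, 0.5 → max 12.0
F regrets: 5.7, 3.6, 0.0, 1.9 → max 5.7
G regrets: 7.3, 2.3, 1.9, 7.1 → max 7.3
Smallest max regret = 4.4 → A.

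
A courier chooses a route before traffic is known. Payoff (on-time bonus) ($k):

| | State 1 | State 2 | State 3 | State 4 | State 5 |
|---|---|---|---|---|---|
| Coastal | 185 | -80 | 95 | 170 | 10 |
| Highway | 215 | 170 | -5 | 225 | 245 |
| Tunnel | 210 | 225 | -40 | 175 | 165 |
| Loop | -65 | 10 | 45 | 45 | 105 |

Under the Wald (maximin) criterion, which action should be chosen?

Highway

Row minima: Coastal=-80, Highway=-5, Tunnel=-40, Loop=-65
Best worst-case = -5 → Highway.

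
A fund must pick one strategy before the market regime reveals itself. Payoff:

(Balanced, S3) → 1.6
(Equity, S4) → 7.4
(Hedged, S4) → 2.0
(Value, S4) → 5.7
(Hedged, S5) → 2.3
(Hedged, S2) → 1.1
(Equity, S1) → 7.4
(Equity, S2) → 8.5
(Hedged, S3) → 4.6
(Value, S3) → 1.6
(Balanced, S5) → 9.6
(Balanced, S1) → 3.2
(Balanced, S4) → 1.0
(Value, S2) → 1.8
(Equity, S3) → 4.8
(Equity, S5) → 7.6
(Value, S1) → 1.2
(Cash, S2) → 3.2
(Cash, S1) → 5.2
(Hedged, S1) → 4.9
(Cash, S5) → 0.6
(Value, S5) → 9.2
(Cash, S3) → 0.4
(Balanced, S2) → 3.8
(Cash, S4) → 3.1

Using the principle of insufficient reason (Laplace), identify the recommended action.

Row averages: Value=3.9, Cash=2.5, Equity=7.14, Balanced=3.84, Hedged=2.98
Highest average = 7.14 → Equity.

Equity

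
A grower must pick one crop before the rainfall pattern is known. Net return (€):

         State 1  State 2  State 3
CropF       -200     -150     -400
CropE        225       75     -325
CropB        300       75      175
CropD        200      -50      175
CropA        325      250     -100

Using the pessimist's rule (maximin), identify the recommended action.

Row minima: CropF=-400, CropE=-325, CropB=75, CropD=-50, CropA=-100
Best worst-case = 75 → CropB.

CropB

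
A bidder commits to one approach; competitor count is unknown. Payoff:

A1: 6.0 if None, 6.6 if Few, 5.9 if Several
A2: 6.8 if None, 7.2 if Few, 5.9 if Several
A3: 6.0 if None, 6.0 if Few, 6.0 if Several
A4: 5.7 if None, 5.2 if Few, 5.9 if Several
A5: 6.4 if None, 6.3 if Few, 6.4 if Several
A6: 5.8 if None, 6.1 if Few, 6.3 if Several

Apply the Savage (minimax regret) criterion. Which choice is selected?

A2

Column bests: None=6.8, Few=7.2, Several=6.4.
A1 regrets: 0.8, 0.6, 0.5 → max 0.8
A2 regrets: 0.0, 0.0, 0.5 → max 0.5
A3 regrets: 0.8, 1.2, 0.4 → max 1.2
A4 regrets: 1.1, 2.0, 0.5 → max 2.0
A5 regrets: 0.4, 0.9, 0.0 → max 0.9
A6 regrets: 1.0, 1.1, 0.1 → max 1.1
Smallest max regret = 0.5 → A2.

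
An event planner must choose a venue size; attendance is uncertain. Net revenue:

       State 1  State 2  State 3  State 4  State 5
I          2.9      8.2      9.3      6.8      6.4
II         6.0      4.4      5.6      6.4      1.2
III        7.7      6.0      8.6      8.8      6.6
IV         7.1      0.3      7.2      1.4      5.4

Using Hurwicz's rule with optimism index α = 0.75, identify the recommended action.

III

I: 0.75·9.3 + 0.25·2.9 = 7.7
II: 0.75·6.4 + 0.25·1.2 = 5.1
III: 0.75·8.8 + 0.25·6.0 = 8.1
IV: 0.75·7.2 + 0.25·0.3 = 5.475
Highest Hurwicz score = 8.1 → III.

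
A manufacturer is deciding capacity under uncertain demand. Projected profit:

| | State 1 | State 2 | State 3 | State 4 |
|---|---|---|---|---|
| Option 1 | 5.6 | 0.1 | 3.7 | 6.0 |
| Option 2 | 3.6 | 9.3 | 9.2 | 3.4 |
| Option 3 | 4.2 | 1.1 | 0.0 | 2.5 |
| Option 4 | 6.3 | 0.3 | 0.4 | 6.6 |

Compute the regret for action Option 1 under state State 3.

Best payoff under State 3 is 9.2.
Regret = 9.2 − 3.7 = 5.5.

5.5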